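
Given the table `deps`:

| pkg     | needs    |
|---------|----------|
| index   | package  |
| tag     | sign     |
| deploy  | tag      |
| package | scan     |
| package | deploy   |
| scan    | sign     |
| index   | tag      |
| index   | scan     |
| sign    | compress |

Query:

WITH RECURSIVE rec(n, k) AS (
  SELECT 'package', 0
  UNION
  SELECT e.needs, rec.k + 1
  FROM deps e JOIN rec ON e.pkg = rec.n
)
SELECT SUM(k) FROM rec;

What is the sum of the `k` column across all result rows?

16

Base: (package, k=0).
Iteration 1: edges from {package} -> (deploy, k=1), (scan, k=1).
Iteration 2: edges from {deploy,scan} -> (sign, k=2), (tag, k=2).
Iteration 3: edges from {sign,tag} -> (compress, k=3), (sign, k=3).
Iteration 4: edges from {compress,sign} -> (compress, k=4).
Iteration 5: no outgoing edges from {compress}; recursion stops.
SUM(k) = 0 + 1 + 1 + 2 + 2 + 3 + 3 + 4 = 16.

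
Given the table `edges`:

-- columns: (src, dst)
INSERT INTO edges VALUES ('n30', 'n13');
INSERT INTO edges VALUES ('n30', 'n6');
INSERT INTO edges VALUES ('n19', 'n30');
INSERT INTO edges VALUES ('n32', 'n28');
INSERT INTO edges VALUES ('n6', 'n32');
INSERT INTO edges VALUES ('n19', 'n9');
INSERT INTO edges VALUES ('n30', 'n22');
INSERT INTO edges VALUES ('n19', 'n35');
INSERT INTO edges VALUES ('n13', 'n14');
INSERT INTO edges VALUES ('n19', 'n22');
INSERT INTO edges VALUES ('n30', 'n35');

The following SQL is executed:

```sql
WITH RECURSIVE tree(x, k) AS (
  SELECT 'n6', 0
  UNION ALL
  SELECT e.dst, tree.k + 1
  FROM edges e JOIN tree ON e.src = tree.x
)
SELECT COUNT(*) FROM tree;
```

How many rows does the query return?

Base: (n6, k=0).
Iteration 1: edges from {n6} -> (n32, k=1).
Iteration 2: edges from {n32} -> (n28, k=2).
Iteration 3: no outgoing edges from {n28}; recursion stops.
Total rows emitted: 3.

3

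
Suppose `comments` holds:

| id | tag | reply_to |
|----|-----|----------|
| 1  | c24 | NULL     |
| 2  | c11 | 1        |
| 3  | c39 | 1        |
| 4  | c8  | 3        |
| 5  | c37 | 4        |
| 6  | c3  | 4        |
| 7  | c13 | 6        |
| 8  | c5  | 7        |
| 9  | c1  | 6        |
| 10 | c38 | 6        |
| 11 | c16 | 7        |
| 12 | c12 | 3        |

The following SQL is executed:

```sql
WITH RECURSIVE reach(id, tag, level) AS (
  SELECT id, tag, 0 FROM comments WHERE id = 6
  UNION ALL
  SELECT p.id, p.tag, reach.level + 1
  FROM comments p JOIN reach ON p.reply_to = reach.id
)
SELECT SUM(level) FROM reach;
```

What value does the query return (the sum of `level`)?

7

Base: id=6 (c3) at level 0.
Iteration 1: rows with reply_to in {6} -> c13 (id 7, level 1), c1 (id 9, level 1), c38 (id 10, level 1).
Iteration 2: rows with reply_to in {7,9,10} -> c5 (id 8, level 2), c16 (id 11, level 2).
Iteration 3: no rows with reply_to in {8,11}; recursion stops.
SUM(level) = 0 + 1 + 1 + 1 + 2 + 2 = 7.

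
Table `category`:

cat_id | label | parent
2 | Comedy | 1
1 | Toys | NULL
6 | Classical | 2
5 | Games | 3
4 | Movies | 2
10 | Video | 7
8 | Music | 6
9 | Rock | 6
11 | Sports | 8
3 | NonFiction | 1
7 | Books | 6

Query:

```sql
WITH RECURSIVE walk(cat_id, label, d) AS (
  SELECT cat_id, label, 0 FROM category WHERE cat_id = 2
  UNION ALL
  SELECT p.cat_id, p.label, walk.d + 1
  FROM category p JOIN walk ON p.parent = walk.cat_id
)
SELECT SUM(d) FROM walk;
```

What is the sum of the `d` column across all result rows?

Base: cat_id=2 (Comedy) at d 0.
Iteration 1: rows with parent in {2} -> Movies (id 4, d 1), Classical (id 6, d 1).
Iteration 2: rows with parent in {4,6} -> Books (id 7, d 2), Music (id 8, d 2), Rock (id 9, d 2).
Iteration 3: rows with parent in {7,8,9} -> Video (id 10, d 3), Sports (id 11, d 3).
Iteration 4: no rows with parent in {10,11}; recursion stops.
SUM(d) = 0 + 1 + 1 + 2 + 2 + 2 + 3 + 3 = 14.

14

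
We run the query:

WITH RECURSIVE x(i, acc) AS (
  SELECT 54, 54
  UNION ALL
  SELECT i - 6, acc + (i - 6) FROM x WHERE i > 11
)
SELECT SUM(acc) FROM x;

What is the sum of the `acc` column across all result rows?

Base: i=54, acc=54.
Iteration 1: 54 > 11 holds -> i = 54 - 6 = 48, acc = 54 + 48 = 102.
Iteration 2: 48 > 11 holds -> i = 48 - 6 = 42, acc = 102 + 42 = 144.
Iteration 3: 42 > 11 holds -> i = 42 - 6 = 36, acc = 144 + 36 = 180.
Iteration 4: 36 > 11 holds -> i = 36 - 6 = 30, acc = 180 + 30 = 210.
Iteration 5: 30 > 11 holds -> i = 30 - 6 = 24, acc = 210 + 24 = 234.
Iteration 6: 24 > 11 holds -> i = 24 - 6 = 18, acc = 234 + 18 = 252.
Iteration 7: 18 > 11 holds -> i = 18 - 6 = 12, acc = 252 + 12 = 264.
Iteration 8: 12 > 11 holds -> i = 12 - 6 = 6, acc = 264 + 6 = 270.
Iteration 9: 6 > 11 fails; recursion stops.
SUM(acc) = 54 + 102 + 144 + 180 + 210 + 234 + 252 + 264 + 270 = 1710.

1710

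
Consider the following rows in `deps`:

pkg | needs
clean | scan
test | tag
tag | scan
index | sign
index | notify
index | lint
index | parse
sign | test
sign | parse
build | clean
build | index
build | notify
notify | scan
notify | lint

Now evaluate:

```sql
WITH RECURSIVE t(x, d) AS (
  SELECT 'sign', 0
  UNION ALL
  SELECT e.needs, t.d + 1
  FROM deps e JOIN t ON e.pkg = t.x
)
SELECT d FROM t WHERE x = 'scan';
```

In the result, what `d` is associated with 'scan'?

3

Base: (sign, d=0).
Iteration 1: edges from {sign} -> (parse, d=1), (test, d=1).
Iteration 2: edges from {parse,test} -> (tag, d=2).
Iteration 3: edges from {tag} -> (scan, d=3).
Iteration 4: no outgoing edges from {scan}; recursion stops.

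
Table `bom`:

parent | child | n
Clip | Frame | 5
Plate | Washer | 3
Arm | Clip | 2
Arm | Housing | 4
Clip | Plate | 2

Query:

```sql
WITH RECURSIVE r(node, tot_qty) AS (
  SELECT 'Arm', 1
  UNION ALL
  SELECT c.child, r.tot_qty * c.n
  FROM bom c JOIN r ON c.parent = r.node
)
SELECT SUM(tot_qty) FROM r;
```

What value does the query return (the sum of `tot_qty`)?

Base: (Arm, tot_qty=1).
Iteration 1: components of {Arm} -> Clip = 1*2 = 2, Housing = 1*4 = 4.
Iteration 2: components of {Clip,Housing} -> Frame = 2*5 = 10, Plate = 2*2 = 4.
Iteration 3: components of {Frame,Plate} -> Washer = 4*3 = 12.
Iteration 4: no further components; recursion stops.
SUM(tot_qty) = 1 + 2 + 4 + 4 + 10 + 12 = 33.

33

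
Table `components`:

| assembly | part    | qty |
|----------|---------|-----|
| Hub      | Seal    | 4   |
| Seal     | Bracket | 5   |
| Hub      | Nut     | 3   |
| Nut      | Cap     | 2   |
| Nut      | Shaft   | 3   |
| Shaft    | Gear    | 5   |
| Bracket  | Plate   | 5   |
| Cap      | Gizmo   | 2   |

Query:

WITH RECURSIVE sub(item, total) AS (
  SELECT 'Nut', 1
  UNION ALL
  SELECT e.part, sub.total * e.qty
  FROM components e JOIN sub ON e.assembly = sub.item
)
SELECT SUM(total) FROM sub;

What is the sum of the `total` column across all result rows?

25

Base: (Nut, total=1).
Iteration 1: components of {Nut} -> Cap = 1*2 = 2, Shaft = 1*3 = 3.
Iteration 2: components of {Cap,Shaft} -> Gear = 3*5 = 15, Gizmo = 2*2 = 4.
Iteration 3: no further components; recursion stops.
SUM(total) = 1 + 2 + 3 + 4 + 15 = 25.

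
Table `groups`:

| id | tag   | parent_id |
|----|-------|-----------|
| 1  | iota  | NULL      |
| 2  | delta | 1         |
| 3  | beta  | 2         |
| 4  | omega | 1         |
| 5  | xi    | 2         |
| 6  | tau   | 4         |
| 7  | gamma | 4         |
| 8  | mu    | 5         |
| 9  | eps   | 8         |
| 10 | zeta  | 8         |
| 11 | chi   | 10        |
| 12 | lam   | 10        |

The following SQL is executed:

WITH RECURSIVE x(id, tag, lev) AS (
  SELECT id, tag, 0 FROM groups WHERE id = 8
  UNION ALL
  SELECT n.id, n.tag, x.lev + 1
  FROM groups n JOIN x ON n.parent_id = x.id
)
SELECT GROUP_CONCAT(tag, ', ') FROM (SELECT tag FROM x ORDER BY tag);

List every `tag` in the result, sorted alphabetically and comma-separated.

Base: id=8 (mu) at lev 0.
Iteration 1: rows with parent_id in {8} -> eps (id 9, lev 1), zeta (id 10, lev 1).
Iteration 2: rows with parent_id in {9,10} -> chi (id 11, lev 2), lam (id 12, lev 2).
Iteration 3: no rows with parent_id in {11,12}; recursion stops.

chi, eps, lam, mu, zeta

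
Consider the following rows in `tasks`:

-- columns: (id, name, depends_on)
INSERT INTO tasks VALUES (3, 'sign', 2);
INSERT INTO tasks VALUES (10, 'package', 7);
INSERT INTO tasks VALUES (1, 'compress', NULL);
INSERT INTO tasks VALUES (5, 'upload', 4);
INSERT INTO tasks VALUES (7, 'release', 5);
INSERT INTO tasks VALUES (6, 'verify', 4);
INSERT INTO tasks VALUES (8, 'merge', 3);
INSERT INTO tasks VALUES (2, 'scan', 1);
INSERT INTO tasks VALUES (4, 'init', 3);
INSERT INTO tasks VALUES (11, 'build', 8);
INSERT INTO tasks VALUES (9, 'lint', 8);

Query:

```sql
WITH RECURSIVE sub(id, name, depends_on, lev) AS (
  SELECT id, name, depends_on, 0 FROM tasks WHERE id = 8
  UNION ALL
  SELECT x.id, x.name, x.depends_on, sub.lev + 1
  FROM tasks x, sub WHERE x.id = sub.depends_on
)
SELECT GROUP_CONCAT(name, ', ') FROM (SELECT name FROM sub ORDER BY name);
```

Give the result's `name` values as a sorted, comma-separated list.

Base: id=8 (merge), depends_on=3, lev 0.
Iteration 1: join on id=3 -> sign (id 3, depends_on=2, lev 1).
Iteration 2: join on id=2 -> scan (id 2, depends_on=1, lev 2).
Iteration 3: join on id=1 -> compress (id 1, depends_on=NULL, lev 3).
Iteration 4: depends_on is NULL; no match; recursion stops.

compress, merge, scan, sign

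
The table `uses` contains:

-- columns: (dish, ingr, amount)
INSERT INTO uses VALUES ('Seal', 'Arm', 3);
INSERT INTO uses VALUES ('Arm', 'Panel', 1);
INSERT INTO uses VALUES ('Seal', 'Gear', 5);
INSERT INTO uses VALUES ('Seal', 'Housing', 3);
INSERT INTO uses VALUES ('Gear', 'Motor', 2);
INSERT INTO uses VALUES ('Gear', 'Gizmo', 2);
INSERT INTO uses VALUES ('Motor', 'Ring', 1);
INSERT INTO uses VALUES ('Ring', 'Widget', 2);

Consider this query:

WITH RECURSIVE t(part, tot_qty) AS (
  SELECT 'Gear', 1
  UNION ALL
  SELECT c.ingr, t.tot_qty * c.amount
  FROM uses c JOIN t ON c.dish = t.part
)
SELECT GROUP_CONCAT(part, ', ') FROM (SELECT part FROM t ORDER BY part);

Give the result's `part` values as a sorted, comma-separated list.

Gear, Gizmo, Motor, Ring, Widget

Base: (Gear, tot_qty=1).
Iteration 1: components of {Gear} -> Gizmo = 1*2 = 2, Motor = 1*2 = 2.
Iteration 2: components of {Gizmo,Motor} -> Ring = 2*1 = 2.
Iteration 3: components of {Ring} -> Widget = 2*2 = 4.
Iteration 4: no further components; recursion stops.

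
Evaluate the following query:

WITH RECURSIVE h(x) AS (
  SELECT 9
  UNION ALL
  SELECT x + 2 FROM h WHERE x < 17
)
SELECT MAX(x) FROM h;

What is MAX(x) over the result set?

17

Base: x=9.
Iteration 1: 9 < 17 holds -> x = 9 + 2 = 11.
Iteration 2: 11 < 17 holds -> x = 11 + 2 = 13.
Iteration 3: 13 < 17 holds -> x = 13 + 2 = 15.
Iteration 4: 15 < 17 holds -> x = 15 + 2 = 17.
Iteration 5: 17 < 17 fails; recursion stops.
x values: 9, 11, 13, 15, 17; the maximum is 17.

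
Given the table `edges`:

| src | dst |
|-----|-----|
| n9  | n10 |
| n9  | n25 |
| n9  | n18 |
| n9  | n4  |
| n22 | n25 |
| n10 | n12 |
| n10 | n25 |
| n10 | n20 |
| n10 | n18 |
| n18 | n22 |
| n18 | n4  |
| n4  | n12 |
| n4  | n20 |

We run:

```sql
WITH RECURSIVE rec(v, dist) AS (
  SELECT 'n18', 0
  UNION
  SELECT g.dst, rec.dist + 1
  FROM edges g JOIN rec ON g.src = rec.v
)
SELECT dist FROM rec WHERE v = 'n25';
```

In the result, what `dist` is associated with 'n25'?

Base: (n18, dist=0).
Iteration 1: edges from {n18} -> (n22, dist=1), (n4, dist=1).
Iteration 2: edges from {n22,n4} -> (n12, dist=2), (n20, dist=2), (n25, dist=2).
Iteration 3: no outgoing edges from {n12,n20,n25}; recursion stops.

2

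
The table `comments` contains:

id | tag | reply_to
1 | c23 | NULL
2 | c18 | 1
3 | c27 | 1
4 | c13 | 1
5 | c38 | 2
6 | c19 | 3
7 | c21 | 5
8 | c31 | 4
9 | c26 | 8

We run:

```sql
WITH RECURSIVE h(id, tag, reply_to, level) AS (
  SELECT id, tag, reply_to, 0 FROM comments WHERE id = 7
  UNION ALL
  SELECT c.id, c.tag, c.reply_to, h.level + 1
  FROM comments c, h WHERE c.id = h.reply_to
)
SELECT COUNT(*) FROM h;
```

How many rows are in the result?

Base: id=7 (c21), reply_to=5, level 0.
Iteration 1: join on id=5 -> c38 (id 5, reply_to=2, level 1).
Iteration 2: join on id=2 -> c18 (id 2, reply_to=1, level 2).
Iteration 3: join on id=1 -> c23 (id 1, reply_to=NULL, level 3).
Iteration 4: reply_to is NULL; no match; recursion stops.
Total rows emitted: 4.

4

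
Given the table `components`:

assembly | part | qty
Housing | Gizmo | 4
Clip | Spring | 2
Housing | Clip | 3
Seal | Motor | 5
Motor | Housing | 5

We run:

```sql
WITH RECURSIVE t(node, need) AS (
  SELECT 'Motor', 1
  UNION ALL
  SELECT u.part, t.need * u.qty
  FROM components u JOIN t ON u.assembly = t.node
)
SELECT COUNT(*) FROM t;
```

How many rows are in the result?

5

Base: (Motor, need=1).
Iteration 1: components of {Motor} -> Housing = 1*5 = 5.
Iteration 2: components of {Housing} -> Clip = 5*3 = 15, Gizmo = 5*4 = 20.
Iteration 3: components of {Clip,Gizmo} -> Spring = 15*2 = 30.
Iteration 4: no further components; recursion stops.
Total rows emitted: 5.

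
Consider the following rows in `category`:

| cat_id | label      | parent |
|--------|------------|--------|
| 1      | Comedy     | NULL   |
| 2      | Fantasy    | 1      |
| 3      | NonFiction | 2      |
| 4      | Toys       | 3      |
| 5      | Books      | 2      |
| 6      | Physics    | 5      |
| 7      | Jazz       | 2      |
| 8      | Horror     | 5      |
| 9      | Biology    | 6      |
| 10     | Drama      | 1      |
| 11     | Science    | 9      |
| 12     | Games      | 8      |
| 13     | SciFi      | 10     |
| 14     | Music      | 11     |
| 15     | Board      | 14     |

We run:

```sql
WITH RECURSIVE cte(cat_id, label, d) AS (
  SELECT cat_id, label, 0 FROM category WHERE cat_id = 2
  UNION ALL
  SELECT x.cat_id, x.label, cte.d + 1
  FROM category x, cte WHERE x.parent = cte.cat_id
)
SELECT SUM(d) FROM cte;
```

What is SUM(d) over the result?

Base: cat_id=2 (Fantasy) at d 0.
Iteration 1: rows with parent in {2} -> NonFiction (id 3, d 1), Books (id 5, d 1), Jazz (id 7, d 1).
Iteration 2: rows with parent in {3,5,7} -> Toys (id 4, d 2), Physics (id 6, d 2), Horror (id 8, d 2).
Iteration 3: rows with parent in {4,6,8} -> Biology (id 9, d 3), Games (id 12, d 3).
Iteration 4: rows with parent in {9,12} -> Science (id 11, d 4).
Iteration 5: rows with parent in {11} -> Music (id 14, d 5).
Iteration 6: rows with parent in {14} -> Board (id 15, d 6).
Iteration 7: no rows with parent in {15}; recursion stops.
SUM(d) = 0 + 1 + 1 + 1 + 2 + 2 + 2 + 3 + 3 + 4 + 5 + 6 = 30.

30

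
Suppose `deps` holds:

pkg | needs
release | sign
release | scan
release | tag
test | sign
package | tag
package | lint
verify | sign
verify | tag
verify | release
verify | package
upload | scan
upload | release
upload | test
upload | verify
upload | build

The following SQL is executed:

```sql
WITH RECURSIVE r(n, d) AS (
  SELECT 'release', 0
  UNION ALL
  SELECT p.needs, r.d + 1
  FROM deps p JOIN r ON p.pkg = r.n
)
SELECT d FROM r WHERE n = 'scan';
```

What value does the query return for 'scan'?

Base: (release, d=0).
Iteration 1: edges from {release} -> (scan, d=1), (sign, d=1), (tag, d=1).
Iteration 2: no outgoing edges from {scan,sign,tag}; recursion stops.

1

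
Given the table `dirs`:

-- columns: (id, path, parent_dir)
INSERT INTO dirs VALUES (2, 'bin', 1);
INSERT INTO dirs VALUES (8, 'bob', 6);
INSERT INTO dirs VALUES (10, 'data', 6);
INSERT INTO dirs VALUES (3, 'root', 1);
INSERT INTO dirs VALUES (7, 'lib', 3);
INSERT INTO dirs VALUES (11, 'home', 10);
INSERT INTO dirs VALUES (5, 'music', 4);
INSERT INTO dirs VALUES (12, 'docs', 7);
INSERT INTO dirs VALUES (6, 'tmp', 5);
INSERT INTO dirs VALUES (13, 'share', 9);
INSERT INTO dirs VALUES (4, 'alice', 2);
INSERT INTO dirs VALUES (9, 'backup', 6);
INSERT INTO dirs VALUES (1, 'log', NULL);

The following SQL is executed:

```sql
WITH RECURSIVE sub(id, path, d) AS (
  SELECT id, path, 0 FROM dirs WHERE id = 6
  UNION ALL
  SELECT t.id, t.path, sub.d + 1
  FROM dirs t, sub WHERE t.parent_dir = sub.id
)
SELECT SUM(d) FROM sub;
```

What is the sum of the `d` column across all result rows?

Base: id=6 (tmp) at d 0.
Iteration 1: rows with parent_dir in {6} -> bob (id 8, d 1), backup (id 9, d 1), data (id 10, d 1).
Iteration 2: rows with parent_dir in {8,9,10} -> home (id 11, d 2), share (id 13, d 2).
Iteration 3: no rows with parent_dir in {11,13}; recursion stops.
SUM(d) = 0 + 1 + 1 + 1 + 2 + 2 = 7.

7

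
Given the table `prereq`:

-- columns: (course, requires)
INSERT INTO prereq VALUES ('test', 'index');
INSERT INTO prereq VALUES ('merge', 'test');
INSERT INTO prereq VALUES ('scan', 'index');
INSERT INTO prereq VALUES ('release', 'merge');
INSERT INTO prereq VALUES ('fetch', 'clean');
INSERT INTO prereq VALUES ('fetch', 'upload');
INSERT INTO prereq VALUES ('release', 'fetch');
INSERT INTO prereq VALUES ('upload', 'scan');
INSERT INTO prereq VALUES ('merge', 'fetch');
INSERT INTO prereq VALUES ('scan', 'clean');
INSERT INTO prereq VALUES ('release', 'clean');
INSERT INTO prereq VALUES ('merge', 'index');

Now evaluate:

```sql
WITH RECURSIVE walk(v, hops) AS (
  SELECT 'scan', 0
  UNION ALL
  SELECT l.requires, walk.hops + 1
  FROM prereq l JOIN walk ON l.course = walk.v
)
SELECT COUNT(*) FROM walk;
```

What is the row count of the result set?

Base: (scan, hops=0).
Iteration 1: edges from {scan} -> (clean, hops=1), (index, hops=1).
Iteration 2: no outgoing edges from {clean,index}; recursion stops.
Total rows emitted: 3.

3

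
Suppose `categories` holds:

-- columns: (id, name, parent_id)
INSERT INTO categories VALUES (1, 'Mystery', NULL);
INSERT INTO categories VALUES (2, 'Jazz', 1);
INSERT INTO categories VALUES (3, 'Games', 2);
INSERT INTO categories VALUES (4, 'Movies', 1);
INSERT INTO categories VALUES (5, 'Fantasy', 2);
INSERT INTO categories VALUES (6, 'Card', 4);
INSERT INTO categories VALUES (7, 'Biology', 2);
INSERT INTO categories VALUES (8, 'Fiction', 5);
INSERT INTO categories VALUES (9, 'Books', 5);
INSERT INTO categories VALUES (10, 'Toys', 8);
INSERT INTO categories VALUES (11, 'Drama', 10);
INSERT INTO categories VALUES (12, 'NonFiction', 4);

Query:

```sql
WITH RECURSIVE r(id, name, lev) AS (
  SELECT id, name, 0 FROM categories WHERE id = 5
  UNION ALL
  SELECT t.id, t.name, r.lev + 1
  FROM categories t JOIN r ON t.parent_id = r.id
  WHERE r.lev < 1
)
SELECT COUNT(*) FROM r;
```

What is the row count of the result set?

Base: id=5 (Fantasy) at lev 0.
Iteration 1: rows with parent_id in {5} -> Fiction (id 8, lev 1), Books (id 9, lev 1).
Iteration 2: lev < 1 fails for all current rows; recursion stops.
Total rows emitted: 3.

3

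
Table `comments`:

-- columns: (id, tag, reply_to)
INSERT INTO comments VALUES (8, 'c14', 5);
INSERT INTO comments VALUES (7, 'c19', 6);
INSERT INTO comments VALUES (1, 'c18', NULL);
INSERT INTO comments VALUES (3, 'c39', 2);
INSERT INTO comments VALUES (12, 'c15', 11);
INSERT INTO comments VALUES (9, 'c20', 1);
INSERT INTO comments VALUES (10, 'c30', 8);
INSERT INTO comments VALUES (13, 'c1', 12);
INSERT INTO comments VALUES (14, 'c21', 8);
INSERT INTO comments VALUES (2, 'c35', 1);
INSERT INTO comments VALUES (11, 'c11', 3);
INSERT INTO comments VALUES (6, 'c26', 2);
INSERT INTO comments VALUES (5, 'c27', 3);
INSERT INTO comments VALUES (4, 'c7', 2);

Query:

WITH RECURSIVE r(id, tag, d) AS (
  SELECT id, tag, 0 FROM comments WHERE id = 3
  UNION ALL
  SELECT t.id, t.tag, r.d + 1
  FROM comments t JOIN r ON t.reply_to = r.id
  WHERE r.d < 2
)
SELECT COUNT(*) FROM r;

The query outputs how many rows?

Base: id=3 (c39) at d 0.
Iteration 1: rows with reply_to in {3} -> c27 (id 5, d 1), c11 (id 11, d 1).
Iteration 2: rows with reply_to in {5,11} -> c14 (id 8, d 2), c15 (id 12, d 2).
Iteration 3: d < 2 fails for all current rows; recursion stops.
Total rows emitted: 5.

5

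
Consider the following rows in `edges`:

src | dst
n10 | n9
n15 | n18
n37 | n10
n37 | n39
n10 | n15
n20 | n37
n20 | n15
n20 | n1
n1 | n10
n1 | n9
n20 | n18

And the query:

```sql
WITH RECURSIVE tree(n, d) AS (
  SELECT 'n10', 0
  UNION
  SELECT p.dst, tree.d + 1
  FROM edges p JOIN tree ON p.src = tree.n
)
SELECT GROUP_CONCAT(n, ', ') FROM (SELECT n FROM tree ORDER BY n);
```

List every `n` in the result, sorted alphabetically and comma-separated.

Base: (n10, d=0).
Iteration 1: edges from {n10} -> (n15, d=1), (n9, d=1).
Iteration 2: edges from {n15,n9} -> (n18, d=2).
Iteration 3: no outgoing edges from {n18}; recursion stops.

n10, n15, n18, n9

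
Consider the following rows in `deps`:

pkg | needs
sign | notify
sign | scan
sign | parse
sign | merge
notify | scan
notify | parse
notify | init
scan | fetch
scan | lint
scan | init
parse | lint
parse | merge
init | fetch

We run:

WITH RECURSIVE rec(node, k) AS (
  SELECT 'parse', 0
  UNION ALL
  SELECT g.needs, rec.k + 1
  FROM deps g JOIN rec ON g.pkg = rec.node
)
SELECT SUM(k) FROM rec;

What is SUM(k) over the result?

2

Base: (parse, k=0).
Iteration 1: edges from {parse} -> (lint, k=1), (merge, k=1).
Iteration 2: no outgoing edges from {lint,merge}; recursion stops.
SUM(k) = 0 + 1 + 1 = 2.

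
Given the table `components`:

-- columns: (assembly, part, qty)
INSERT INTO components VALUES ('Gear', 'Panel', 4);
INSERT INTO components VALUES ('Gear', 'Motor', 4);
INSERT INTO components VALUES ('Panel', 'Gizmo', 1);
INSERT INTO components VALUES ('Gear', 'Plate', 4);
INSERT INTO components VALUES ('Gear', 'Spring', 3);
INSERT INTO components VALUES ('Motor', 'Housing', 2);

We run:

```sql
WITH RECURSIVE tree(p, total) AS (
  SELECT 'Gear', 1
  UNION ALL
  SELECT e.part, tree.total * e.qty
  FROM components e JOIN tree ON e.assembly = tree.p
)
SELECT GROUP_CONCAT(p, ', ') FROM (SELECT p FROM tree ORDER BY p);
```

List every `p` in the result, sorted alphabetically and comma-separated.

Base: (Gear, total=1).
Iteration 1: components of {Gear} -> Motor = 1*4 = 4, Panel = 1*4 = 4, Plate = 1*4 = 4, Spring = 1*3 = 3.
Iteration 2: components of {Motor,Panel,Plate,Spring} -> Gizmo = 4*1 = 4, Housing = 4*2 = 8.
Iteration 3: no further components; recursion stops.

Gear, Gizmo, Housing, Motor, Panel, Plate, Spring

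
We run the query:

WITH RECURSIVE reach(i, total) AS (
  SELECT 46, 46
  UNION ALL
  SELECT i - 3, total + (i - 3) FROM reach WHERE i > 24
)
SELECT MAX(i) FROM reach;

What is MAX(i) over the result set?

46

Base: i=46, total=46.
Iteration 1: 46 > 24 holds -> i = 46 - 3 = 43, total = 46 + 43 = 89.
Iteration 2: 43 > 24 holds -> i = 43 - 3 = 40, total = 89 + 40 = 129.
Iteration 3: 40 > 24 holds -> i = 40 - 3 = 37, total = 129 + 37 = 166.
Iteration 4: 37 > 24 holds -> i = 37 - 3 = 34, total = 166 + 34 = 200.
Iteration 5: 34 > 24 holds -> i = 34 - 3 = 31, total = 200 + 31 = 231.
Iteration 6: 31 > 24 holds -> i = 31 - 3 = 28, total = 231 + 28 = 259.
Iteration 7: 28 > 24 holds -> i = 28 - 3 = 25, total = 259 + 25 = 284.
Iteration 8: 25 > 24 holds -> i = 25 - 3 = 22, total = 284 + 22 = 306.
Iteration 9: 22 > 24 fails; recursion stops.
i values: 46, 43, 40, 37, 34, 31, 28, 25, 22; the maximum is 46.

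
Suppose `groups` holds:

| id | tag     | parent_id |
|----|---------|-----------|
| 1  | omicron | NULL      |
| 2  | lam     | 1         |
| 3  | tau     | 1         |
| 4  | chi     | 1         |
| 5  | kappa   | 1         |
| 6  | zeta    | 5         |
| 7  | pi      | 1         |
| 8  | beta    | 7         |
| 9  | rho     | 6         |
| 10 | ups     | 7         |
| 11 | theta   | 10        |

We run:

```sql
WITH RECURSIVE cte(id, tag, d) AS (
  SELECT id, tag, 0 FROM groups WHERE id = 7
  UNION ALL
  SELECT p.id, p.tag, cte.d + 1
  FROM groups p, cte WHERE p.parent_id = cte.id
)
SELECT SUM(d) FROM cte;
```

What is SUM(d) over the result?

Base: id=7 (pi) at d 0.
Iteration 1: rows with parent_id in {7} -> beta (id 8, d 1), ups (id 10, d 1).
Iteration 2: rows with parent_id in {8,10} -> theta (id 11, d 2).
Iteration 3: no rows with parent_id in {11}; recursion stops.
SUM(d) = 0 + 1 + 1 + 2 = 4.

4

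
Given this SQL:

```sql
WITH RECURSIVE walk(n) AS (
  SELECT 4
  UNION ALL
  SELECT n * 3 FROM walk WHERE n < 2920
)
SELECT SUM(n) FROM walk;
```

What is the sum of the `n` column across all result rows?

13120

Base: n=4.
Iteration 1: 4 < 2920 holds -> n = 4 * 3 = 12.
Iteration 2: 12 < 2920 holds -> n = 12 * 3 = 36.
Iteration 3: 36 < 2920 holds -> n = 36 * 3 = 108.
Iteration 4: 108 < 2920 holds -> n = 108 * 3 = 324.
Iteration 5: 324 < 2920 holds -> n = 324 * 3 = 972.
Iteration 6: 972 < 2920 holds -> n = 972 * 3 = 2916.
Iteration 7: 2916 < 2920 holds -> n = 2916 * 3 = 8748.
Iteration 8: 8748 < 2920 fails; recursion stops.
SUM(n) = 4 + 12 + 36 + 108 + 324 + 972 + 2916 + 8748 = 13120.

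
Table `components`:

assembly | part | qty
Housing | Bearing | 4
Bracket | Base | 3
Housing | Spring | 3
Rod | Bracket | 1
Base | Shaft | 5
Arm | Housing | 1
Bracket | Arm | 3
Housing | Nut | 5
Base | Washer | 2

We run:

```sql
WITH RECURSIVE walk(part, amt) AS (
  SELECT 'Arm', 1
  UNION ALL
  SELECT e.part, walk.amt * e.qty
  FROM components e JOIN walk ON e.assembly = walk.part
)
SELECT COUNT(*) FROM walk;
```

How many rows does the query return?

5

Base: (Arm, amt=1).
Iteration 1: components of {Arm} -> Housing = 1*1 = 1.
Iteration 2: components of {Housing} -> Bearing = 1*4 = 4, Nut = 1*5 = 5, Spring = 1*3 = 3.
Iteration 3: no further components; recursion stops.
Total rows emitted: 5.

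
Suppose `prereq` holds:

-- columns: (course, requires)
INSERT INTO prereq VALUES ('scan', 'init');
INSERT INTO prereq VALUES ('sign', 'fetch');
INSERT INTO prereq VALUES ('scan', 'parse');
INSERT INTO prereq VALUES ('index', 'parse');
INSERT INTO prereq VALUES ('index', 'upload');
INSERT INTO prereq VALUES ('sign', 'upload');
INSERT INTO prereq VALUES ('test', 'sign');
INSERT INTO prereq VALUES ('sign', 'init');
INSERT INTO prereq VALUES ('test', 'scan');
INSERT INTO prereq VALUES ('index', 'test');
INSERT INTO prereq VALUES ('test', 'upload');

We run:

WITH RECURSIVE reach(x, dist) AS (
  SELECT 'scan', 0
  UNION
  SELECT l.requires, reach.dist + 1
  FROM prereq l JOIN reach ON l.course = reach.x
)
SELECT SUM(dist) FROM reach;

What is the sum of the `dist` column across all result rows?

Base: (scan, dist=0).
Iteration 1: edges from {scan} -> (init, dist=1), (parse, dist=1).
Iteration 2: no outgoing edges from {init,parse}; recursion stops.
SUM(dist) = 0 + 1 + 1 = 2.

2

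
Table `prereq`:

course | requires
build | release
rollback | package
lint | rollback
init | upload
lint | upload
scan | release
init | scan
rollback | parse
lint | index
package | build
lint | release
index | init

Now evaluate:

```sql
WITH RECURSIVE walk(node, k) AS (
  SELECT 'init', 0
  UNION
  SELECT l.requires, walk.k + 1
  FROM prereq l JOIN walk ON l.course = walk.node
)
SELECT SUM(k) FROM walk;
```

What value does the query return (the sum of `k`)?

Base: (init, k=0).
Iteration 1: edges from {init} -> (scan, k=1), (upload, k=1).
Iteration 2: edges from {scan,upload} -> (release, k=2).
Iteration 3: no outgoing edges from {release}; recursion stops.
SUM(k) = 0 + 1 + 1 + 2 = 4.

4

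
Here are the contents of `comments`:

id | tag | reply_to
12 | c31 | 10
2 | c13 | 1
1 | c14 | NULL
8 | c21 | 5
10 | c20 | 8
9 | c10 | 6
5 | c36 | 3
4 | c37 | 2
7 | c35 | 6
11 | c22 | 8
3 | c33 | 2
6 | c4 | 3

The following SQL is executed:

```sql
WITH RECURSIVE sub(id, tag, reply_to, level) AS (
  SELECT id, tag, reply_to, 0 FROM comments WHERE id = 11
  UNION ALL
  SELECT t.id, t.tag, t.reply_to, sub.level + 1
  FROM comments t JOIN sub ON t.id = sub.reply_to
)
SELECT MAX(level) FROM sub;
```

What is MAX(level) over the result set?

Base: id=11 (c22), reply_to=8, level 0.
Iteration 1: join on id=8 -> c21 (id 8, reply_to=5, level 1).
Iteration 2: join on id=5 -> c36 (id 5, reply_to=3, level 2).
Iteration 3: join on id=3 -> c33 (id 3, reply_to=2, level 3).
Iteration 4: join on id=2 -> c13 (id 2, reply_to=1, level 4).
Iteration 5: join on id=1 -> c14 (id 1, reply_to=NULL, level 5).
Iteration 6: reply_to is NULL; no match; recursion stops.
level values: 0, 1, 2, 3, 4, 5; the maximum is 5.

5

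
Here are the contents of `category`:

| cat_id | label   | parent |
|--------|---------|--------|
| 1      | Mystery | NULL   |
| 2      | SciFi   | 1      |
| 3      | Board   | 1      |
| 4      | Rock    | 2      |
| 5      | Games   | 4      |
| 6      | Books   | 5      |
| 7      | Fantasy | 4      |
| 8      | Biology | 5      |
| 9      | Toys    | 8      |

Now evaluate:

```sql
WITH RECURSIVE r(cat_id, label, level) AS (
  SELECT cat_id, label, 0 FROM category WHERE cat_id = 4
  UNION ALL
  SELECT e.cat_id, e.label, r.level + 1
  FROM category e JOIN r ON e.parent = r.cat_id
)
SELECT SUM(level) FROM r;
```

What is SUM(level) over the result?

9

Base: cat_id=4 (Rock) at level 0.
Iteration 1: rows with parent in {4} -> Games (id 5, level 1), Fantasy (id 7, level 1).
Iteration 2: rows with parent in {5,7} -> Books (id 6, level 2), Biology (id 8, level 2).
Iteration 3: rows with parent in {6,8} -> Toys (id 9, level 3).
Iteration 4: no rows with parent in {9}; recursion stops.
SUM(level) = 0 + 1 + 1 + 2 + 2 + 3 = 9.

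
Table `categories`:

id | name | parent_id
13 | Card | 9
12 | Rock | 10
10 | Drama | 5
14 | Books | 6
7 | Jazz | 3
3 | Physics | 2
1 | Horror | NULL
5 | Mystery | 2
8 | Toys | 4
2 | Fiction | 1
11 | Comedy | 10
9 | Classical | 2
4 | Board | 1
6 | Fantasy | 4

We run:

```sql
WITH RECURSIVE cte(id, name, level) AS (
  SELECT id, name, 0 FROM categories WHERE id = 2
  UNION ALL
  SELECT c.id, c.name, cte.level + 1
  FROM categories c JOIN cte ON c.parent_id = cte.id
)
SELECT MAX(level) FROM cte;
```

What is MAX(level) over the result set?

Base: id=2 (Fiction) at level 0.
Iteration 1: rows with parent_id in {2} -> Physics (id 3, level 1), Mystery (id 5, level 1), Classical (id 9, level 1).
Iteration 2: rows with parent_id in {3,5,9} -> Jazz (id 7, level 2), Drama (id 10, level 2), Card (id 13, level 2).
Iteration 3: rows with parent_id in {7,10,13} -> Comedy (id 11, level 3), Rock (id 12, level 3).
Iteration 4: no rows with parent_id in {11,12}; recursion stops.
level values: 0, 1, 1, 1, 2, 2, 2, 3, 3; the maximum is 3.

3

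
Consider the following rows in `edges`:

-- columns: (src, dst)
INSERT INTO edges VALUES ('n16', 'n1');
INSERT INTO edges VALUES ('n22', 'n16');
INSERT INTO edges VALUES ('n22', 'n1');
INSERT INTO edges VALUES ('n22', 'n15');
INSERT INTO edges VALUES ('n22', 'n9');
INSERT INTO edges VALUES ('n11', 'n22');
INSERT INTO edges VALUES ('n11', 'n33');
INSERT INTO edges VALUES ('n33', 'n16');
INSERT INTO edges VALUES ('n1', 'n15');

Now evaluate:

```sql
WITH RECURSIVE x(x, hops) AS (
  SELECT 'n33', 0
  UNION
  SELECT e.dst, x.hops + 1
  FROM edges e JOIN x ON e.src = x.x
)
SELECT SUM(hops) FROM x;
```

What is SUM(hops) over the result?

6

Base: (n33, hops=0).
Iteration 1: edges from {n33} -> (n16, hops=1).
Iteration 2: edges from {n16} -> (n1, hops=2).
Iteration 3: edges from {n1} -> (n15, hops=3).
Iteration 4: no outgoing edges from {n15}; recursion stops.
SUM(hops) = 0 + 1 + 2 + 3 = 6.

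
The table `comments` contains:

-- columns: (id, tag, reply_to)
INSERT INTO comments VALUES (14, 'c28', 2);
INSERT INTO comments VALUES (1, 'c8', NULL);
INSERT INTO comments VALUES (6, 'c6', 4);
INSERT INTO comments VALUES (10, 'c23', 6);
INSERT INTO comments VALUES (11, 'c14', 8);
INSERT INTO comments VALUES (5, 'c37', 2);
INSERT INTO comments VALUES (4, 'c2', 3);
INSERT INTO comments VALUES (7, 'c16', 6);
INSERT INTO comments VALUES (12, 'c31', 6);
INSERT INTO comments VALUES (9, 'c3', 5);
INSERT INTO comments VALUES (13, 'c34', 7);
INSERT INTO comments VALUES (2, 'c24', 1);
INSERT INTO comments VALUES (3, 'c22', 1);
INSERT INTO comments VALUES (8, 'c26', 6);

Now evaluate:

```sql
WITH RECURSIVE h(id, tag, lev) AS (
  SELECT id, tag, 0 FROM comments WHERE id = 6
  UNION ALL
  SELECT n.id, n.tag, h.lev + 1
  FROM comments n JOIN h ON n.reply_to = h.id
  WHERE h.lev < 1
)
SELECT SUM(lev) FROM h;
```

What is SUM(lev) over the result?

4

Base: id=6 (c6) at lev 0.
Iteration 1: rows with reply_to in {6} -> c16 (id 7, lev 1), c26 (id 8, lev 1), c23 (id 10, lev 1), c31 (id 12, lev 1).
Iteration 2: lev < 1 fails for all current rows; recursion stops.
SUM(lev) = 0 + 1 + 1 + 1 + 1 = 4.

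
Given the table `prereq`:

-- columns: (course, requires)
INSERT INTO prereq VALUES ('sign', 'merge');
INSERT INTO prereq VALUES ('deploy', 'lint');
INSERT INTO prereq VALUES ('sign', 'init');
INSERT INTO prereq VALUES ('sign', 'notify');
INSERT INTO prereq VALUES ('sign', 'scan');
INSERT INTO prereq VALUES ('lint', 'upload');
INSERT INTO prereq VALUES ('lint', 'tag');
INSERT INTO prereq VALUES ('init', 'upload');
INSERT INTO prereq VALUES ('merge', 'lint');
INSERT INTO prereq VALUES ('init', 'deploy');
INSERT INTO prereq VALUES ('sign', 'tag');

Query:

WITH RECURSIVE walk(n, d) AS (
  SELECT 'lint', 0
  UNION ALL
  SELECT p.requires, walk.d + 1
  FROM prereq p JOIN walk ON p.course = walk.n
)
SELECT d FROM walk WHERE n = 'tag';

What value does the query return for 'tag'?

1

Base: (lint, d=0).
Iteration 1: edges from {lint} -> (tag, d=1), (upload, d=1).
Iteration 2: no outgoing edges from {tag,upload}; recursion stops.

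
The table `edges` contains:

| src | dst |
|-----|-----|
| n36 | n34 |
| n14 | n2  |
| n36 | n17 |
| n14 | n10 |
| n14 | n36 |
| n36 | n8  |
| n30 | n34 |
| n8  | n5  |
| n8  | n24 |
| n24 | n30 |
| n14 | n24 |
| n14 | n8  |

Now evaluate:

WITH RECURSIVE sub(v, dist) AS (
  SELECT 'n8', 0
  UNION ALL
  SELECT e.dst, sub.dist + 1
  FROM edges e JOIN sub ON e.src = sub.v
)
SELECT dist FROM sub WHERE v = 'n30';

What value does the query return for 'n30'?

Base: (n8, dist=0).
Iteration 1: edges from {n8} -> (n24, dist=1), (n5, dist=1).
Iteration 2: edges from {n24,n5} -> (n30, dist=2).
Iteration 3: edges from {n30} -> (n34, dist=3).
Iteration 4: no outgoing edges from {n34}; recursion stops.

2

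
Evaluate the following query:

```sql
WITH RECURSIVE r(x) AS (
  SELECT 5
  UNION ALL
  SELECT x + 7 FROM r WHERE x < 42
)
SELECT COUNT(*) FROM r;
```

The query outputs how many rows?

7

Base: x=5.
Iteration 1: 5 < 42 holds -> x = 5 + 7 = 12.
Iteration 2: 12 < 42 holds -> x = 12 + 7 = 19.
Iteration 3: 19 < 42 holds -> x = 19 + 7 = 26.
Iteration 4: 26 < 42 holds -> x = 26 + 7 = 33.
Iteration 5: 33 < 42 holds -> x = 33 + 7 = 40.
Iteration 6: 40 < 42 holds -> x = 40 + 7 = 47.
Iteration 7: 47 < 42 fails; recursion stops.
Total rows emitted: 7.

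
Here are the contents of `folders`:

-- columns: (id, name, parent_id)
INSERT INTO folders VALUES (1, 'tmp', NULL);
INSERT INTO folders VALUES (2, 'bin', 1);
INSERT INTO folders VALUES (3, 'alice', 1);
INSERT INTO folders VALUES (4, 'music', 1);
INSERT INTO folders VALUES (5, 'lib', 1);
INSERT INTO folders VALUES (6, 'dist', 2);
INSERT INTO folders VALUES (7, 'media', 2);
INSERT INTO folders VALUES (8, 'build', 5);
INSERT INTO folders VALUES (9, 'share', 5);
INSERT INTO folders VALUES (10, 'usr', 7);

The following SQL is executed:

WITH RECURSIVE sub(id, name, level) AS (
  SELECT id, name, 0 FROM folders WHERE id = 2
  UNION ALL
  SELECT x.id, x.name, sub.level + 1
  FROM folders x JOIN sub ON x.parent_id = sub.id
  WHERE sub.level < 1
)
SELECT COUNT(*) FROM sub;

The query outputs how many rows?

Base: id=2 (bin) at level 0.
Iteration 1: rows with parent_id in {2} -> dist (id 6, level 1), media (id 7, level 1).
Iteration 2: level < 1 fails for all current rows; recursion stops.
Total rows emitted: 3.

3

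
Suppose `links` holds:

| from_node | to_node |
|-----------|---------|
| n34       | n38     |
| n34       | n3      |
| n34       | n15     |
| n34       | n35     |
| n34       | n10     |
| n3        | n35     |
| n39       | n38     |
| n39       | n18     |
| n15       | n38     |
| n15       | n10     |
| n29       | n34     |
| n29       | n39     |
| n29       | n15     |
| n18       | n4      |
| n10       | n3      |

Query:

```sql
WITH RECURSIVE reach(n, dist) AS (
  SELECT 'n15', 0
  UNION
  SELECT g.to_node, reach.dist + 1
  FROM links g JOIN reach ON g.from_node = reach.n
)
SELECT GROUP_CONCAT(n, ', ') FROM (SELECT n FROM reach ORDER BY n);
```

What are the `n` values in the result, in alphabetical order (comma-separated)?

n10, n15, n3, n35, n38

Base: (n15, dist=0).
Iteration 1: edges from {n15} -> (n10, dist=1), (n38, dist=1).
Iteration 2: edges from {n10,n38} -> (n3, dist=2).
Iteration 3: edges from {n3} -> (n35, dist=3).
Iteration 4: no outgoing edges from {n35}; recursion stops.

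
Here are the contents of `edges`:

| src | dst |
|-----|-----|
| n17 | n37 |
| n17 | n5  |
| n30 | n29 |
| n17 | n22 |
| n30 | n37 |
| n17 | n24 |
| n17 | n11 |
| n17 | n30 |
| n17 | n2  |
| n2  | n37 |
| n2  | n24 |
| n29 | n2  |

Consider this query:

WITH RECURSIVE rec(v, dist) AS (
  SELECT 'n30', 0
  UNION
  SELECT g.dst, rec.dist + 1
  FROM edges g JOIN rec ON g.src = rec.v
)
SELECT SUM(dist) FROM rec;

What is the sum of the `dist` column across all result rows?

Base: (n30, dist=0).
Iteration 1: edges from {n30} -> (n29, dist=1), (n37, dist=1).
Iteration 2: edges from {n29,n37} -> (n2, dist=2).
Iteration 3: edges from {n2} -> (n24, dist=3), (n37, dist=3).
Iteration 4: no outgoing edges from {n24,n37}; recursion stops.
SUM(dist) = 0 + 1 + 1 + 2 + 3 + 3 = 10.

10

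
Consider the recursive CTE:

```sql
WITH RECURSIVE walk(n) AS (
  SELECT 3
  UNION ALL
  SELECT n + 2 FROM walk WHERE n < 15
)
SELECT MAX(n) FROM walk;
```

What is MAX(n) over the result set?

15

Base: n=3.
Iteration 1: 3 < 15 holds -> n = 3 + 2 = 5.
Iteration 2: 5 < 15 holds -> n = 5 + 2 = 7.
Iteration 3: 7 < 15 holds -> n = 7 + 2 = 9.
Iteration 4: 9 < 15 holds -> n = 9 + 2 = 11.
Iteration 5: 11 < 15 holds -> n = 11 + 2 = 13.
Iteration 6: 13 < 15 holds -> n = 13 + 2 = 15.
Iteration 7: 15 < 15 fails; recursion stops.
n values: 3, 5, 7, 9, 11, 13, 15; the maximum is 15.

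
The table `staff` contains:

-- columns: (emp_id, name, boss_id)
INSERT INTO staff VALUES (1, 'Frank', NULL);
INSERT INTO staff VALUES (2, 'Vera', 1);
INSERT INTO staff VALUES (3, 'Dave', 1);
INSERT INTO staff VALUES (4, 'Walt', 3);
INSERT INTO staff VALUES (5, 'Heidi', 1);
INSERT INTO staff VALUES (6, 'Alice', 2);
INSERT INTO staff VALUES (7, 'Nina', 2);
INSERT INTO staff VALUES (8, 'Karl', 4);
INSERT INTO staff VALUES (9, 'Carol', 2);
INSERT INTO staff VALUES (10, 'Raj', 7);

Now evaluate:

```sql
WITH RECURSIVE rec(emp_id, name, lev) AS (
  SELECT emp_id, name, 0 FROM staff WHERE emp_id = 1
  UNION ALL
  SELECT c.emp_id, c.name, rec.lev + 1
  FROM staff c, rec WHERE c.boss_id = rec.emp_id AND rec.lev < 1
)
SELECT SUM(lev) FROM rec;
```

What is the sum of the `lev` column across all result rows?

3

Base: emp_id=1 (Frank) at lev 0.
Iteration 1: rows with boss_id in {1} -> Vera (id 2, lev 1), Dave (id 3, lev 1), Heidi (id 5, lev 1).
Iteration 2: lev < 1 fails for all current rows; recursion stops.
SUM(lev) = 0 + 1 + 1 + 1 = 3.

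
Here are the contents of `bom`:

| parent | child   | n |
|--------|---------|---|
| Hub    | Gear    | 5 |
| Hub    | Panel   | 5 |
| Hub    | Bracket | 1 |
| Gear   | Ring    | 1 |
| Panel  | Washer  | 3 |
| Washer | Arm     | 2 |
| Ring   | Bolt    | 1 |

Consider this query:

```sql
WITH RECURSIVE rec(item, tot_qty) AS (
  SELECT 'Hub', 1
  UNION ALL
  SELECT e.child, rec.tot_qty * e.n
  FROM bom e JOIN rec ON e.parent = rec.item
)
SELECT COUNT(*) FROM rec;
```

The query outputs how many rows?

8

Base: (Hub, tot_qty=1).
Iteration 1: components of {Hub} -> Bracket = 1*1 = 1, Gear = 1*5 = 5, Panel = 1*5 = 5.
Iteration 2: components of {Bracket,Gear,Panel} -> Ring = 5*1 = 5, Washer = 5*3 = 15.
Iteration 3: components of {Ring,Washer} -> Arm = 15*2 = 30, Bolt = 5*1 = 5.
Iteration 4: no further components; recursion stops.
Total rows emitted: 8.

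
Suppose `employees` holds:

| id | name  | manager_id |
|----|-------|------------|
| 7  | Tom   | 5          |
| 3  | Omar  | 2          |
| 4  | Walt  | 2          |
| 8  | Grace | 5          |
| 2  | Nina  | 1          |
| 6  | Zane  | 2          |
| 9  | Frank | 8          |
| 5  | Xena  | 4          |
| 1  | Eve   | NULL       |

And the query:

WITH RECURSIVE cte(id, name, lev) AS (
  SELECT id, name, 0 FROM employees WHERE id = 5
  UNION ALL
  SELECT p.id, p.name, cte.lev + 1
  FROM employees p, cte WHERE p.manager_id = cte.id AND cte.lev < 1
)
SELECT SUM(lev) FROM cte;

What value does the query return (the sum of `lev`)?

2

Base: id=5 (Xena) at lev 0.
Iteration 1: rows with manager_id in {5} -> Tom (id 7, lev 1), Grace (id 8, lev 1).
Iteration 2: lev < 1 fails for all current rows; recursion stops.
SUM(lev) = 0 + 1 + 1 = 2.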